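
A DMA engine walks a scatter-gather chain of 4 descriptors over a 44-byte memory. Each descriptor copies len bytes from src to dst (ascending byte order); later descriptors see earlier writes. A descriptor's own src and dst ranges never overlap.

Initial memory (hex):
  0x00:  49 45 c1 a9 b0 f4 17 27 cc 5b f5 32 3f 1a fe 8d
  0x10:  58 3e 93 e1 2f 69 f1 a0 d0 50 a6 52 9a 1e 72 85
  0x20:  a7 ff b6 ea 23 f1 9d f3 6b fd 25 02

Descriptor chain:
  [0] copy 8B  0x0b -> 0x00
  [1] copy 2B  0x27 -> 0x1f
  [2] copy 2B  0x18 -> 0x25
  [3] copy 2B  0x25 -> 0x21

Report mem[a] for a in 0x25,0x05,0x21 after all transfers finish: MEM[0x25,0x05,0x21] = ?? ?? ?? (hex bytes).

MEM[0x25,0x05,0x21] = d0 58 d0

  after D0: wrote 8B at 0x00 = 323f1afe8d583e93
  after D1: wrote 2B at 0x1f = f36b
  after D2: wrote 2B at 0x25 = d050
  after D3: wrote 2B at 0x21 = d050
query mem[0x25]=0xd0, mem[0x05]=0x58, mem[0x21]=0xd0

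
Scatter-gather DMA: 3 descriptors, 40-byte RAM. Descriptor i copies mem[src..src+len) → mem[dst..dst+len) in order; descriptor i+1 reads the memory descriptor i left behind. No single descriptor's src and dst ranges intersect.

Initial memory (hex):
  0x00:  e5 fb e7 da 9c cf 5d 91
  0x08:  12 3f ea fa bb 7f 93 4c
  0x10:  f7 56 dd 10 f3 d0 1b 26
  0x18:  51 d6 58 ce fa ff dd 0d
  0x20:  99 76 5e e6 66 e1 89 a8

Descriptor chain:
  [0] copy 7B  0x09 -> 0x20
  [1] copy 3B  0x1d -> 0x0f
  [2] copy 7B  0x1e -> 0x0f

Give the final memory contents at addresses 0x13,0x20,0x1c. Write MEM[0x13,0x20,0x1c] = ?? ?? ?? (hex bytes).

MEM[0x13,0x20,0x1c] = fa 3f fa

#0 dst[0x20+7] := {0x3f,0xea,0xfa,0xbb,0x7f,0x93,0x4c}
#1 dst[0x0f+3] := {0xff,0xdd,0x0d}
#2 dst[0x0f+7] := {0xdd,0x0d,0x3f,0xea,0xfa,0xbb,0x7f}
query mem[0x13]=0xfa, mem[0x20]=0x3f, mem[0x1c]=0xfa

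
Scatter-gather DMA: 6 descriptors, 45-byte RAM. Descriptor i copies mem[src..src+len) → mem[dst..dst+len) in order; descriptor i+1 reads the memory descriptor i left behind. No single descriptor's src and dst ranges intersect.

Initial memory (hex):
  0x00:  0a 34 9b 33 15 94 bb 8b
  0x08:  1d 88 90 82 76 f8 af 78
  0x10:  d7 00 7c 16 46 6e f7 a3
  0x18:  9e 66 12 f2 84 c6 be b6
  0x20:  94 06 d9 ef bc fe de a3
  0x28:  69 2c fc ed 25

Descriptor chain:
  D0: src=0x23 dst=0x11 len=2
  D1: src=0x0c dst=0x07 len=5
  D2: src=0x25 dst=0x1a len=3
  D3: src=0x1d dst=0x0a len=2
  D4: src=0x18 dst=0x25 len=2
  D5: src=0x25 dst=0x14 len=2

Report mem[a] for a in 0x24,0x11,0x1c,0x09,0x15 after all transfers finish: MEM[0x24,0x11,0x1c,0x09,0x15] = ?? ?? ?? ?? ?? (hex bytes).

MEM[0x24,0x11,0x1c,0x09,0x15] = bc ef a3 af 66

#0 dst[0x11+2] := {0xef,0xbc}
#1 dst[0x07+5] := {0x76,0xf8,0xaf,0x78,0xd7}
#2 dst[0x1a+3] := {0xfe,0xde,0xa3}
#3 dst[0x0a+2] := {0xc6,0xbe}
#4 dst[0x25+2] := {0x9e,0x66}
#5 dst[0x14+2] := {0x9e,0x66}
query mem[0x24]=0xbc, mem[0x11]=0xef, mem[0x1c]=0xa3, mem[0x09]=0xaf, mem[0x15]=0x66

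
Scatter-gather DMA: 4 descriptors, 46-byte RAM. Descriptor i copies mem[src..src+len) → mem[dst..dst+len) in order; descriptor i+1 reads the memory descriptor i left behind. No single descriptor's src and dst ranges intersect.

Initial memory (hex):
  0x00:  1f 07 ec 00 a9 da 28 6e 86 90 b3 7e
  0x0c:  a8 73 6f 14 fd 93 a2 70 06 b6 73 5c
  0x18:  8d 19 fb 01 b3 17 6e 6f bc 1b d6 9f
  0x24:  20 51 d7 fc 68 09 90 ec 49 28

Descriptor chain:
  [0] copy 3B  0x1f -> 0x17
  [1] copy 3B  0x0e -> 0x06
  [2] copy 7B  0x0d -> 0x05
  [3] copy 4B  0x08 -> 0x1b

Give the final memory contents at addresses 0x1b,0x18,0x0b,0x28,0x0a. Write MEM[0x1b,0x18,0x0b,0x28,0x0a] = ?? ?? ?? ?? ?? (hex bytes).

MEM[0x1b,0x18,0x0b,0x28,0x0a] = fd bc 70 68 a2

[0] 0x1f->0x17 len=3 : 6f bc 1b
[1] 0x0e->0x06 len=3 : 6f 14 fd
[2] 0x0d->0x05 len=7 : 73 6f 14 fd 93 a2 70
[3] 0x08->0x1b len=4 : fd 93 a2 70
query mem[0x1b]=0xfd, mem[0x18]=0xbc, mem[0x0b]=0x70, mem[0x28]=0x68, mem[0x0a]=0xa2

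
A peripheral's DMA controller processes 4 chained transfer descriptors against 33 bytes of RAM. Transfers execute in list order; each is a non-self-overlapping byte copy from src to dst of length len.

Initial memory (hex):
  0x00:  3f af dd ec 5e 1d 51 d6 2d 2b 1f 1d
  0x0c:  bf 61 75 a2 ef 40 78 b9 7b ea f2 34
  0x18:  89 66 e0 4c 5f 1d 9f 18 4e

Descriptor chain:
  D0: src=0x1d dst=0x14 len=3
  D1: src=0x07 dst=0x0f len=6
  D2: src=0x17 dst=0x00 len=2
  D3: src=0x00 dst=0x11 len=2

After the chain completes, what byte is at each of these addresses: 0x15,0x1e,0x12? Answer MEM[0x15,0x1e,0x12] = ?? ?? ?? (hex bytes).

MEM[0x15,0x1e,0x12] = 9f 9f 89

  after D0: wrote 3B at 0x14 = 1d9f18
  after D1: wrote 6B at 0x0f = d62d2b1f1dbf
  after D2: wrote 2B at 0x00 = 3489
  after D3: wrote 2B at 0x11 = 3489
query mem[0x15]=0x9f, mem[0x1e]=0x9f, mem[0x12]=0x89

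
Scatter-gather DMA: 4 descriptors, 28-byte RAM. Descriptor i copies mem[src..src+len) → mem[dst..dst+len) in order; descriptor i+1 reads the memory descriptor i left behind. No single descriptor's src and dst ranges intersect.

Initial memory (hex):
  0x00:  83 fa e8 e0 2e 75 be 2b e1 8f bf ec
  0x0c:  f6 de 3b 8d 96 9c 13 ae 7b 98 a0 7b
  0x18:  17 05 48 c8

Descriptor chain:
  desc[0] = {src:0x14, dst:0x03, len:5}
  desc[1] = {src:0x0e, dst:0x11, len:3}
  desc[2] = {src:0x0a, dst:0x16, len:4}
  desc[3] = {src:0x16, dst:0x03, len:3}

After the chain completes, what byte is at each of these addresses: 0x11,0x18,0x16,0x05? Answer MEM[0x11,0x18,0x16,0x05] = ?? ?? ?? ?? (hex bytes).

MEM[0x11,0x18,0x16,0x05] = 3b f6 bf f6

D0: mem[0x03..0x07] <- [7b 98 a0 7b 17]
D1: mem[0x11..0x13] <- [3b 8d 96]
D2: mem[0x16..0x19] <- [bf ec f6 de]
D3: mem[0x03..0x05] <- [bf ec f6]
query mem[0x11]=0x3b, mem[0x18]=0xf6, mem[0x16]=0xbf, mem[0x05]=0xf6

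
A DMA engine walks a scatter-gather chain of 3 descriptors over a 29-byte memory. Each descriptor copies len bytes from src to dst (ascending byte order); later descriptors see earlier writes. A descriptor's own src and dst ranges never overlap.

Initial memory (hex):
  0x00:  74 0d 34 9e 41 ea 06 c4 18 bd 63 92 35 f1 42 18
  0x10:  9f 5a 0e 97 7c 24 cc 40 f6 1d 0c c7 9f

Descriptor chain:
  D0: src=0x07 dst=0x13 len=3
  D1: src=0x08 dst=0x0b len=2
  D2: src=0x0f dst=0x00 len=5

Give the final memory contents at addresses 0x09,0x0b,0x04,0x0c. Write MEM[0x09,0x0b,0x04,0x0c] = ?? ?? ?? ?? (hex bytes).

  after D0: wrote 3B at 0x13 = c418bd
  after D1: wrote 2B at 0x0b = 18bd
  after D2: wrote 5B at 0x00 = 189f5a0ec4
query mem[0x09]=0xbd, mem[0x0b]=0x18, mem[0x04]=0xc4, mem[0x0c]=0xbd

MEM[0x09,0x0b,0x04,0x0c] = bd 18 c4 bd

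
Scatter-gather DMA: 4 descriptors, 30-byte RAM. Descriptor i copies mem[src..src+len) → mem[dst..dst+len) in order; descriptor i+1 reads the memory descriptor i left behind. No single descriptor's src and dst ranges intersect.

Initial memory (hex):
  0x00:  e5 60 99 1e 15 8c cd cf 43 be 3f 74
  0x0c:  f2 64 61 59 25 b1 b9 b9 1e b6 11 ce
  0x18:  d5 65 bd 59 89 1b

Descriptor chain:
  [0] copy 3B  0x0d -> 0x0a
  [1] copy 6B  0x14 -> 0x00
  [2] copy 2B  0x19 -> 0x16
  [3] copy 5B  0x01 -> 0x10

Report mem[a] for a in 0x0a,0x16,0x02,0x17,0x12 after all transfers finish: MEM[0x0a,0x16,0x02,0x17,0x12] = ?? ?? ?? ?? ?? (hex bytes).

MEM[0x0a,0x16,0x02,0x17,0x12] = 64 65 11 bd ce

D0: mem[0x0a..0x0c] <- [64 61 59]
D1: mem[0x00..0x05] <- [1e b6 11 ce d5 65]
D2: mem[0x16..0x17] <- [65 bd]
D3: mem[0x10..0x14] <- [b6 11 ce d5 65]
query mem[0x0a]=0x64, mem[0x16]=0x65, mem[0x02]=0x11, mem[0x17]=0xbd, mem[0x12]=0xce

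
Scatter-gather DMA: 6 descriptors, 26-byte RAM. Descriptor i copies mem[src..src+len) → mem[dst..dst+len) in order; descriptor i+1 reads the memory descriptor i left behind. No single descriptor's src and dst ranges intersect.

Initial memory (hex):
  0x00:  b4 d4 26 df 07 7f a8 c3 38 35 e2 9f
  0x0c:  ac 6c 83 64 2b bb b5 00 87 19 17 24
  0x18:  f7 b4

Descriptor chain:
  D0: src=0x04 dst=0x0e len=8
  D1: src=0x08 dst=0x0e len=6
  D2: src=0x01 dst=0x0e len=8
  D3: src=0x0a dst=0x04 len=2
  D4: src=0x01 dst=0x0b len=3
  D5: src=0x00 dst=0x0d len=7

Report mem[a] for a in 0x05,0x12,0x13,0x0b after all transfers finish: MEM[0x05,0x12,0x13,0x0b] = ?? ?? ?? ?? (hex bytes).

D0: mem[0x0e..0x15] <- [07 7f a8 c3 38 35 e2 9f]
D1: mem[0x0e..0x13] <- [38 35 e2 9f ac 6c]
D2: mem[0x0e..0x15] <- [d4 26 df 07 7f a8 c3 38]
D3: mem[0x04..0x05] <- [e2 9f]
D4: mem[0x0b..0x0d] <- [d4 26 df]
D5: mem[0x0d..0x13] <- [b4 d4 26 df e2 9f a8]
query mem[0x05]=0x9f, mem[0x12]=0x9f, mem[0x13]=0xa8, mem[0x0b]=0xd4

MEM[0x05,0x12,0x13,0x0b] = 9f 9f a8 d4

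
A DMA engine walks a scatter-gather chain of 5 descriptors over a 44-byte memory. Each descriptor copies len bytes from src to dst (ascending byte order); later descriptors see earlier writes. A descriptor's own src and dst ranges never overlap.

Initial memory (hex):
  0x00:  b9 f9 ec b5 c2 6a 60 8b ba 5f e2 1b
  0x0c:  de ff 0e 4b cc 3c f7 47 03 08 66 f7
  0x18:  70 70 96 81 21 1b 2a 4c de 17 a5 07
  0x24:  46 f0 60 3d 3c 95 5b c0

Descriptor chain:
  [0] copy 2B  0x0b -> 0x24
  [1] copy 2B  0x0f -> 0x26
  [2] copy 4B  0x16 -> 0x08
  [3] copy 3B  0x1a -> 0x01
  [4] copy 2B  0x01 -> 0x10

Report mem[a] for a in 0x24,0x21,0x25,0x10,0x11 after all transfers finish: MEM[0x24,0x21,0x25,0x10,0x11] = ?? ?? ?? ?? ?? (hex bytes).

MEM[0x24,0x21,0x25,0x10,0x11] = 1b 17 de 96 81

#0 dst[0x24+2] := {0x1b,0xde}
#1 dst[0x26+2] := {0x4b,0xcc}
#2 dst[0x08+4] := {0x66,0xf7,0x70,0x70}
#3 dst[0x01+3] := {0x96,0x81,0x21}
#4 dst[0x10+2] := {0x96,0x81}
query mem[0x24]=0x1b, mem[0x21]=0x17, mem[0x25]=0xde, mem[0x10]=0x96, mem[0x11]=0x81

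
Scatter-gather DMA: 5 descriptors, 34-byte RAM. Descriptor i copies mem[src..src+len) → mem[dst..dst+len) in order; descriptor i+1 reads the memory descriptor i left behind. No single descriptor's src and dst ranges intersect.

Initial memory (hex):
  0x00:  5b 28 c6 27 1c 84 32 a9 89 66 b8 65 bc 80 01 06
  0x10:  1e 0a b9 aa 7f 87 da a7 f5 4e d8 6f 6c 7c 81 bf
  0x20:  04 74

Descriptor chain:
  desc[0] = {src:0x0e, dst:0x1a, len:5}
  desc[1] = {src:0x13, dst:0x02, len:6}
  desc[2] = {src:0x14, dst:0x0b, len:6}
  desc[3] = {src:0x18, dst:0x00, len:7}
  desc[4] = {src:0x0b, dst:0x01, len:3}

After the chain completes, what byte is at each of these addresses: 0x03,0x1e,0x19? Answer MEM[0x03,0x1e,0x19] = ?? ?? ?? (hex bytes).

#0 dst[0x1a+5] := {0x01,0x06,0x1e,0x0a,0xb9}
#1 dst[0x02+6] := {0xaa,0x7f,0x87,0xda,0xa7,0xf5}
#2 dst[0x0b+6] := {0x7f,0x87,0xda,0xa7,0xf5,0x4e}
#3 dst[0x00+7] := {0xf5,0x4e,0x01,0x06,0x1e,0x0a,0xb9}
#4 dst[0x01+3] := {0x7f,0x87,0xda}
query mem[0x03]=0xda, mem[0x1e]=0xb9, mem[0x19]=0x4e

MEM[0x03,0x1e,0x19] = da b9 4e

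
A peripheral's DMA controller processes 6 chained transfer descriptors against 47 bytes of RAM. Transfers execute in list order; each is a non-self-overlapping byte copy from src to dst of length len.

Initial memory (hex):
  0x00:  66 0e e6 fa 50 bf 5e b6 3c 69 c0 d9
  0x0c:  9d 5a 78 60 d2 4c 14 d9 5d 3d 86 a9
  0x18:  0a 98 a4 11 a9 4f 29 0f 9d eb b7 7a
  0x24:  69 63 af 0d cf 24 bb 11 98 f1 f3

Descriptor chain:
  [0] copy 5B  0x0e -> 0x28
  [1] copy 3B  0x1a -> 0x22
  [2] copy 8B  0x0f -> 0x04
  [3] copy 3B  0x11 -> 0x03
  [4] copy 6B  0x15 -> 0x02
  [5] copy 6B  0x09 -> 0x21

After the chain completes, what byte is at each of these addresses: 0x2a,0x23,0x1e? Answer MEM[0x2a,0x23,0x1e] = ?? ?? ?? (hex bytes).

MEM[0x2a,0x23,0x1e] = d2 86 29

  after D0: wrote 5B at 0x28 = 7860d24c14
  after D1: wrote 3B at 0x22 = a411a9
  after D2: wrote 8B at 0x04 = 60d24c14d95d3d86
  after D3: wrote 3B at 0x03 = 4c14d9
  after D4: wrote 6B at 0x02 = 3d86a90a98a4
  after D5: wrote 6B at 0x21 = 5d3d869d5a78
query mem[0x2a]=0xd2, mem[0x23]=0x86, mem[0x1e]=0x29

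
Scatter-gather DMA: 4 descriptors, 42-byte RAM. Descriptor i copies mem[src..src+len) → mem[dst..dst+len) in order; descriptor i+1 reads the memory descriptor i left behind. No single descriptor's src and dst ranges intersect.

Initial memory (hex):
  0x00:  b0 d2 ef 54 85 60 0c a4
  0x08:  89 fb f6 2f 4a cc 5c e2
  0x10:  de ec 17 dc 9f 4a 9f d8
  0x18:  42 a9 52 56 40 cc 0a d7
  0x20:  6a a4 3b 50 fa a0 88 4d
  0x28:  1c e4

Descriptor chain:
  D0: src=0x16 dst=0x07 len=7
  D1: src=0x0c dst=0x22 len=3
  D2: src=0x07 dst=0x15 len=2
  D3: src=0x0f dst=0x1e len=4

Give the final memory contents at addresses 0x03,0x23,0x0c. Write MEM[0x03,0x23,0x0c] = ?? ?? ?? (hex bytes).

MEM[0x03,0x23,0x0c] = 54 40 56

  after D0: wrote 7B at 0x07 = 9fd842a9525640
  after D1: wrote 3B at 0x22 = 56405c
  after D2: wrote 2B at 0x15 = 9fd8
  after D3: wrote 4B at 0x1e = e2deec17
query mem[0x03]=0x54, mem[0x23]=0x40, mem[0x0c]=0x56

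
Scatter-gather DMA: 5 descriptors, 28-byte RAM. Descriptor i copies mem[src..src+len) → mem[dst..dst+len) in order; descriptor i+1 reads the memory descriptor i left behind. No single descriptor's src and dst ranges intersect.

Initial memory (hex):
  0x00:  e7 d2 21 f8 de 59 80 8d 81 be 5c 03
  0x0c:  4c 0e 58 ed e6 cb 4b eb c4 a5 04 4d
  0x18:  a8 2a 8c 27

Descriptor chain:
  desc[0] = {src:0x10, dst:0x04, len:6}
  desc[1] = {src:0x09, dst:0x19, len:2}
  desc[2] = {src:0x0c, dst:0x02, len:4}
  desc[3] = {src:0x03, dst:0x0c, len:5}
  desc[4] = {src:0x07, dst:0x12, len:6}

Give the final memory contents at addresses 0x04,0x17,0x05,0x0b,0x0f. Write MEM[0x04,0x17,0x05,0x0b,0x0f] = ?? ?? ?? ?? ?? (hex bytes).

MEM[0x04,0x17,0x05,0x0b,0x0f] = 58 0e ed 03 4b

#0 dst[0x04+6] := {0xe6,0xcb,0x4b,0xeb,0xc4,0xa5}
#1 dst[0x19+2] := {0xa5,0x5c}
#2 dst[0x02+4] := {0x4c,0x0e,0x58,0xed}
#3 dst[0x0c+5] := {0x0e,0x58,0xed,0x4b,0xeb}
#4 dst[0x12+6] := {0xeb,0xc4,0xa5,0x5c,0x03,0x0e}
query mem[0x04]=0x58, mem[0x17]=0x0e, mem[0x05]=0xed, mem[0x0b]=0x03, mem[0x0f]=0x4b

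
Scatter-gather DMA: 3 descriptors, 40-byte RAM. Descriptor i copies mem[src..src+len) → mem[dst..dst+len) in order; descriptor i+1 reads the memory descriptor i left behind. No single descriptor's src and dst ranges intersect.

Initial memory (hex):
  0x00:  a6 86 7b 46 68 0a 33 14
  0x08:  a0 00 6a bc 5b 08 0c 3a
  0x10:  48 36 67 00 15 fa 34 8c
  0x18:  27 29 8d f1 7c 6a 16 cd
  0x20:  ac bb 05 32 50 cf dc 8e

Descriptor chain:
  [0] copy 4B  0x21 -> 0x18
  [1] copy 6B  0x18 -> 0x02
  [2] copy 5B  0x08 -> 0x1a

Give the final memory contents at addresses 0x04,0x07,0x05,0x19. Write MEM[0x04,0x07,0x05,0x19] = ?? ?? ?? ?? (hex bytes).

[0] 0x21->0x18 len=4 : bb 05 32 50
[1] 0x18->0x02 len=6 : bb 05 32 50 7c 6a
[2] 0x08->0x1a len=5 : a0 00 6a bc 5b
query mem[0x04]=0x32, mem[0x07]=0x6a, mem[0x05]=0x50, mem[0x19]=0x05

MEM[0x04,0x07,0x05,0x19] = 32 6a 50 05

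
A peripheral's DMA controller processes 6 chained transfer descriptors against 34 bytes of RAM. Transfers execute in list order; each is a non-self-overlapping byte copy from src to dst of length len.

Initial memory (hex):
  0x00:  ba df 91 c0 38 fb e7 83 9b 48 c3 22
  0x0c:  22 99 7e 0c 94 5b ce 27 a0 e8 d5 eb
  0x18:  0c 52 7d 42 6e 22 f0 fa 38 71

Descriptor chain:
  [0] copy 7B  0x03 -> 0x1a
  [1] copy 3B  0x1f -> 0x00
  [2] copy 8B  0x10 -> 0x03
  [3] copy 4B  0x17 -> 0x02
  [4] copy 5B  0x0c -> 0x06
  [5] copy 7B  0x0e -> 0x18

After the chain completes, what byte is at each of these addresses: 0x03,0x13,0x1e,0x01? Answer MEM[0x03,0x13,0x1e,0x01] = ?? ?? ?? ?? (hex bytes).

MEM[0x03,0x13,0x1e,0x01] = 0c 27 a0 48

D0: mem[0x1a..0x20] <- [c0 38 fb e7 83 9b 48]
D1: mem[0x00..0x02] <- [9b 48 71]
D2: mem[0x03..0x0a] <- [94 5b ce 27 a0 e8 d5 eb]
D3: mem[0x02..0x05] <- [eb 0c 52 c0]
D4: mem[0x06..0x0a] <- [22 99 7e 0c 94]
D5: mem[0x18..0x1e] <- [7e 0c 94 5b ce 27 a0]
query mem[0x03]=0x0c, mem[0x13]=0x27, mem[0x1e]=0xa0, mem[0x01]=0x48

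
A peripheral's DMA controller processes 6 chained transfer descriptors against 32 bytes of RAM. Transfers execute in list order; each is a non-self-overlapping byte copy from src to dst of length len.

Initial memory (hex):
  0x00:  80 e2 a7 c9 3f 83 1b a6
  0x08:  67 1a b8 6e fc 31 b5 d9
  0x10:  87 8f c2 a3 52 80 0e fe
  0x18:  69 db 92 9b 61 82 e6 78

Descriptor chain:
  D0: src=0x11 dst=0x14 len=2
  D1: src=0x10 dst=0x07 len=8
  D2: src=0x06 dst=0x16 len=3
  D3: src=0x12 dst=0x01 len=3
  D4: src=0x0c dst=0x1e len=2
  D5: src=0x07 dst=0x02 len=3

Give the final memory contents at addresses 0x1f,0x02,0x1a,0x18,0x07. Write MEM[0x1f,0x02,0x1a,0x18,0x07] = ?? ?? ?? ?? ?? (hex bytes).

#0 dst[0x14+2] := {0x8f,0xc2}
#1 dst[0x07+8] := {0x87,0x8f,0xc2,0xa3,0x8f,0xc2,0x0e,0xfe}
#2 dst[0x16+3] := {0x1b,0x87,0x8f}
#3 dst[0x01+3] := {0xc2,0xa3,0x8f}
#4 dst[0x1e+2] := {0xc2,0x0e}
#5 dst[0x02+3] := {0x87,0x8f,0xc2}
query mem[0x1f]=0x0e, mem[0x02]=0x87, mem[0x1a]=0x92, mem[0x18]=0x8f, mem[0x07]=0x87

MEM[0x1f,0x02,0x1a,0x18,0x07] = 0e 87 92 8f 87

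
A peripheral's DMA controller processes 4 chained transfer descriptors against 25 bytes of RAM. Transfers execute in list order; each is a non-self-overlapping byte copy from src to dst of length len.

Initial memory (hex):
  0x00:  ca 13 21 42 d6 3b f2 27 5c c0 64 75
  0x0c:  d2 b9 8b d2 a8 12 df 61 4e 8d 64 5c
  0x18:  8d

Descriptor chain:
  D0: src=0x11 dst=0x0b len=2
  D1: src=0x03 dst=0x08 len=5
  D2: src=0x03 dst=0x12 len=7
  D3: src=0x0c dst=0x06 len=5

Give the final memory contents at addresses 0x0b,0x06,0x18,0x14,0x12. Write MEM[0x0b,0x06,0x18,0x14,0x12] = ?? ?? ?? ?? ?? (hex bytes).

D0: mem[0x0b..0x0c] <- [12 df]
D1: mem[0x08..0x0c] <- [42 d6 3b f2 27]
D2: mem[0x12..0x18] <- [42 d6 3b f2 27 42 d6]
D3: mem[0x06..0x0a] <- [27 b9 8b d2 a8]
query mem[0x0b]=0xf2, mem[0x06]=0x27, mem[0x18]=0xd6, mem[0x14]=0x3b, mem[0x12]=0x42

MEM[0x0b,0x06,0x18,0x14,0x12] = f2 27 d6 3b 42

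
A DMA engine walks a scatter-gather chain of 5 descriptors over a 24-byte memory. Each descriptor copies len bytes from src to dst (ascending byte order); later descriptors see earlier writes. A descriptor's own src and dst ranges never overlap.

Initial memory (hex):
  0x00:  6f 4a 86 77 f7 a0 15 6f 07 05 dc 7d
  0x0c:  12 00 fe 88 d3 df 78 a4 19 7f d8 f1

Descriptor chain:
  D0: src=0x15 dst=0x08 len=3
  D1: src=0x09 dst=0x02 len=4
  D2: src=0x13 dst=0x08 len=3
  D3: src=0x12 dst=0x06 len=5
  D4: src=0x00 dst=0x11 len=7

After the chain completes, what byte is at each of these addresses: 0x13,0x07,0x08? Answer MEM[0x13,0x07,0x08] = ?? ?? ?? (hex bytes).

MEM[0x13,0x07,0x08] = d8 a4 19

D0: mem[0x08..0x0a] <- [7f d8 f1]
D1: mem[0x02..0x05] <- [d8 f1 7d 12]
D2: mem[0x08..0x0a] <- [a4 19 7f]
D3: mem[0x06..0x0a] <- [78 a4 19 7f d8]
D4: mem[0x11..0x17] <- [6f 4a d8 f1 7d 12 78]
query mem[0x13]=0xd8, mem[0x07]=0xa4, mem[0x08]=0x19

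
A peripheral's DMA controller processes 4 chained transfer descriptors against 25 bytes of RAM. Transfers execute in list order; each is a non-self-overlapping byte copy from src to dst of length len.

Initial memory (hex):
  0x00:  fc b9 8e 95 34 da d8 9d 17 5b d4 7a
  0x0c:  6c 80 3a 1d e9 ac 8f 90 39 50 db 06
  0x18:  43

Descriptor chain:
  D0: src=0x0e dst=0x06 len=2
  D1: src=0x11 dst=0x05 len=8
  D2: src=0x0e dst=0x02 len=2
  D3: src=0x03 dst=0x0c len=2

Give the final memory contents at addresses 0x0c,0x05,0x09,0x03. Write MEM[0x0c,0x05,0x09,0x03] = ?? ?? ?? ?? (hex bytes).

MEM[0x0c,0x05,0x09,0x03] = 1d ac 50 1d

#0 dst[0x06+2] := {0x3a,0x1d}
#1 dst[0x05+8] := {0xac,0x8f,0x90,0x39,0x50,0xdb,0x06,0x43}
#2 dst[0x02+2] := {0x3a,0x1d}
#3 dst[0x0c+2] := {0x1d,0x34}
query mem[0x0c]=0x1d, mem[0x05]=0xac, mem[0x09]=0x50, mem[0x03]=0x1d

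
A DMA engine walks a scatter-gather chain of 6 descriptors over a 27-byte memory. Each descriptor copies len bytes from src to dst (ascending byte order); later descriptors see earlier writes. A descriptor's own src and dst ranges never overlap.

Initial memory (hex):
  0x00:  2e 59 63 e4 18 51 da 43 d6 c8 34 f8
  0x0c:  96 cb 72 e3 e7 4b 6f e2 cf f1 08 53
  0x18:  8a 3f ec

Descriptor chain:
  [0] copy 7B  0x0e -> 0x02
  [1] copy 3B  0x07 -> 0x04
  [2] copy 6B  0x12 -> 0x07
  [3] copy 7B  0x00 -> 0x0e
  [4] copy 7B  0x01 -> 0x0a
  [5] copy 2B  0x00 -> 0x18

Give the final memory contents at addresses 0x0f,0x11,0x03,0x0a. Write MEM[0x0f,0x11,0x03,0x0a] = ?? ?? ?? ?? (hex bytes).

MEM[0x0f,0x11,0x03,0x0a] = c8 e3 e3 59

[0] 0x0e->0x02 len=7 : 72 e3 e7 4b 6f e2 cf
[1] 0x07->0x04 len=3 : e2 cf c8
[2] 0x12->0x07 len=6 : 6f e2 cf f1 08 53
[3] 0x00->0x0e len=7 : 2e 59 72 e3 e2 cf c8
[4] 0x01->0x0a len=7 : 59 72 e3 e2 cf c8 6f
[5] 0x00->0x18 len=2 : 2e 59
query mem[0x0f]=0xc8, mem[0x11]=0xe3, mem[0x03]=0xe3, mem[0x0a]=0x59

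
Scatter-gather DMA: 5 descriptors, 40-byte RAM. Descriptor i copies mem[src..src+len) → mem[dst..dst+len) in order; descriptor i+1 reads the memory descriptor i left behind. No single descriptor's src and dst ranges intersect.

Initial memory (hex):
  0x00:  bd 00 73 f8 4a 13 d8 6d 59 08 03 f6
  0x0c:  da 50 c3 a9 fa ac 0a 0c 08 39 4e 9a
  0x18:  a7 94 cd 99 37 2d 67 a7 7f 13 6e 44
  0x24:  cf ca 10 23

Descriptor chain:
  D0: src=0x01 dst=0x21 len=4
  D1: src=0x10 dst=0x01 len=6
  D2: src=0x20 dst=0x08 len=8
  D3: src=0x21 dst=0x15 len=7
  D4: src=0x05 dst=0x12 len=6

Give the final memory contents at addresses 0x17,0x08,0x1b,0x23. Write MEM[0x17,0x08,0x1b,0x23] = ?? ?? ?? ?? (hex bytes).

  after D0: wrote 4B at 0x21 = 0073f84a
  after D1: wrote 6B at 0x01 = faac0a0c0839
  after D2: wrote 8B at 0x08 = 7f0073f84aca1023
  after D3: wrote 7B at 0x15 = 0073f84aca1023
  after D4: wrote 6B at 0x12 = 08396d7f0073
query mem[0x17]=0x73, mem[0x08]=0x7f, mem[0x1b]=0x23, mem[0x23]=0xf8

MEM[0x17,0x08,0x1b,0x23] = 73 7f 23 f8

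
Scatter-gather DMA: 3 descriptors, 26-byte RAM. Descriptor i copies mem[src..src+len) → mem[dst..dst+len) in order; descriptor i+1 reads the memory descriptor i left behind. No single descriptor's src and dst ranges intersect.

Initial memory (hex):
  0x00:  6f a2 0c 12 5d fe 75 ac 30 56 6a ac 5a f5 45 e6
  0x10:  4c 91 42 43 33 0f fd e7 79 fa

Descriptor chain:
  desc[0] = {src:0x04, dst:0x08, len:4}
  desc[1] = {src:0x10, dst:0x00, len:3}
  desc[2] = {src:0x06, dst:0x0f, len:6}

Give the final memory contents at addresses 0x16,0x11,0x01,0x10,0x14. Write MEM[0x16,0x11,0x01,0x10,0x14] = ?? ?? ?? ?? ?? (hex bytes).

#0 dst[0x08+4] := {0x5d,0xfe,0x75,0xac}
#1 dst[0x00+3] := {0x4c,0x91,0x42}
#2 dst[0x0f+6] := {0x75,0xac,0x5d,0xfe,0x75,0xac}
query mem[0x16]=0xfd, mem[0x11]=0x5d, mem[0x01]=0x91, mem[0x10]=0xac, mem[0x14]=0xac

MEM[0x16,0x11,0x01,0x10,0x14] = fd 5d 91 ac ac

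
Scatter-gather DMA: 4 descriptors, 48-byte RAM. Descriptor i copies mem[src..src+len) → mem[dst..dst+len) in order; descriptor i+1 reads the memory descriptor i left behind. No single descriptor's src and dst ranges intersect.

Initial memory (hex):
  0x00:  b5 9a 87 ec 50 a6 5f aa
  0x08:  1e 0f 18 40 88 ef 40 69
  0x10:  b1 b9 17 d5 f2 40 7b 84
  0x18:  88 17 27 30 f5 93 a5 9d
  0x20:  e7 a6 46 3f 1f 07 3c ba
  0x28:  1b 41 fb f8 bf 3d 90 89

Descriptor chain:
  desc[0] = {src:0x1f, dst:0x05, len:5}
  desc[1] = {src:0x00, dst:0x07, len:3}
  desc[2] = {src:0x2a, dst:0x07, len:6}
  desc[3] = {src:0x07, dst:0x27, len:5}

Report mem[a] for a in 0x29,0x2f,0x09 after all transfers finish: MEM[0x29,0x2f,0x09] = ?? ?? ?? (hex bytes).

MEM[0x29,0x2f,0x09] = bf 89 bf

[0] 0x1f->0x05 len=5 : 9d e7 a6 46 3f
[1] 0x00->0x07 len=3 : b5 9a 87
[2] 0x2a->0x07 len=6 : fb f8 bf 3d 90 89
[3] 0x07->0x27 len=5 : fb f8 bf 3d 90
query mem[0x29]=0xbf, mem[0x2f]=0x89, mem[0x09]=0xbf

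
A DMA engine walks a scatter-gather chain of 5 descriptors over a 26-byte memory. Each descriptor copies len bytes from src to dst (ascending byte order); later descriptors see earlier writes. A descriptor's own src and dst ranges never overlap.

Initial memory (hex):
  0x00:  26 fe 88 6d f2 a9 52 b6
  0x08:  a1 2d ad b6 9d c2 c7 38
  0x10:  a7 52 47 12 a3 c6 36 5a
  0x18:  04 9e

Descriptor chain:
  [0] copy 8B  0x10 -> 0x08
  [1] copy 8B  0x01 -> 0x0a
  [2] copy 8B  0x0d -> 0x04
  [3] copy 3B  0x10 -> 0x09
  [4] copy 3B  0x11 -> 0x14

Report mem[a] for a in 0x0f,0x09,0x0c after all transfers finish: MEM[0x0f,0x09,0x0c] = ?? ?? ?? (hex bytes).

[0] 0x10->0x08 len=8 : a7 52 47 12 a3 c6 36 5a
[1] 0x01->0x0a len=8 : fe 88 6d f2 a9 52 b6 a7
[2] 0x0d->0x04 len=8 : f2 a9 52 b6 a7 47 12 a3
[3] 0x10->0x09 len=3 : b6 a7 47
[4] 0x11->0x14 len=3 : a7 47 12
query mem[0x0f]=0x52, mem[0x09]=0xb6, mem[0x0c]=0x6d

MEM[0x0f,0x09,0x0c] = 52 b6 6d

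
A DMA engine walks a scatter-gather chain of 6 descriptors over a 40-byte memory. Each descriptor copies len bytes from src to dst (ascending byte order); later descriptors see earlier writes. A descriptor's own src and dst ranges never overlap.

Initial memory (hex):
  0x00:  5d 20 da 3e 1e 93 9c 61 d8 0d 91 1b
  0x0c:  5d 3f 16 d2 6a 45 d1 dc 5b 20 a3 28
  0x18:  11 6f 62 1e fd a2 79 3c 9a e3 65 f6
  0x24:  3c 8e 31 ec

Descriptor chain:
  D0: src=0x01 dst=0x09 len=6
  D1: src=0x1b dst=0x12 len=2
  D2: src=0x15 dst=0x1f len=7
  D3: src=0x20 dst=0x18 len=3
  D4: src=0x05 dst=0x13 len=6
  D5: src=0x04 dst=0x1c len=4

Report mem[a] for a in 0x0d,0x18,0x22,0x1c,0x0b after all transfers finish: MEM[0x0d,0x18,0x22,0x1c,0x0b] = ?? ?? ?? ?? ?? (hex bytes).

D0: mem[0x09..0x0e] <- [20 da 3e 1e 93 9c]
D1: mem[0x12..0x13] <- [1e fd]
D2: mem[0x1f..0x25] <- [20 a3 28 11 6f 62 1e]
D3: mem[0x18..0x1a] <- [a3 28 11]
D4: mem[0x13..0x18] <- [93 9c 61 d8 20 da]
D5: mem[0x1c..0x1f] <- [1e 93 9c 61]
query mem[0x0d]=0x93, mem[0x18]=0xda, mem[0x22]=0x11, mem[0x1c]=0x1e, mem[0x0b]=0x3e

MEM[0x0d,0x18,0x22,0x1c,0x0b] = 93 da 11 1e 3e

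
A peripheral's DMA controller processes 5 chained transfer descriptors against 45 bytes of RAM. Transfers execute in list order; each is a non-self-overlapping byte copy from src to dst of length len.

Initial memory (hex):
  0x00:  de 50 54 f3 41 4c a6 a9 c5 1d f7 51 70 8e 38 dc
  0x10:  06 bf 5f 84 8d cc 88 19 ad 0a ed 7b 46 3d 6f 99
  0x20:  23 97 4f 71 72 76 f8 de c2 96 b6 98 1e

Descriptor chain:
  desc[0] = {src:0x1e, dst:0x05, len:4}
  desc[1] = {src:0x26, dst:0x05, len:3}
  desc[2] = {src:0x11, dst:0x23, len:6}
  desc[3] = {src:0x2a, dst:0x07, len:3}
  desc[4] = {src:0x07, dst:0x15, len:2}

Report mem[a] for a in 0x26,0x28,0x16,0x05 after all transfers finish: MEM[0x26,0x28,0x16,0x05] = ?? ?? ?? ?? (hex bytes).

  after D0: wrote 4B at 0x05 = 6f992397
  after D1: wrote 3B at 0x05 = f8dec2
  after D2: wrote 6B at 0x23 = bf5f848dcc88
  after D3: wrote 3B at 0x07 = b6981e
  after D4: wrote 2B at 0x15 = b698
query mem[0x26]=0x8d, mem[0x28]=0x88, mem[0x16]=0x98, mem[0x05]=0xf8

MEM[0x26,0x28,0x16,0x05] = 8d 88 98 f8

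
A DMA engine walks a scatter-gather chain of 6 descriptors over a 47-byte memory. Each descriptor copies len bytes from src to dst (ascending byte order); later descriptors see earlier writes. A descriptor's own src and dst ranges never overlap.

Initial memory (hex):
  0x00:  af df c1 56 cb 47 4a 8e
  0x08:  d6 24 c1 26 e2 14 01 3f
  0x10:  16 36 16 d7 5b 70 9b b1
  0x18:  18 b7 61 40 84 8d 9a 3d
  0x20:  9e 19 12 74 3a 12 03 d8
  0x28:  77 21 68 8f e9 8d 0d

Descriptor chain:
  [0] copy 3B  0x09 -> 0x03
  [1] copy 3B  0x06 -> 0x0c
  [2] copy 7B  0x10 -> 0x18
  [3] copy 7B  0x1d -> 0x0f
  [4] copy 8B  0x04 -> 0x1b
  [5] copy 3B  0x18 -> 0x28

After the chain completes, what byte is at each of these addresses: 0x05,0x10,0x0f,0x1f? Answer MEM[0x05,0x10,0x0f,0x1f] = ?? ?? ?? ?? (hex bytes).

MEM[0x05,0x10,0x0f,0x1f] = 26 9b 70 d6

  after D0: wrote 3B at 0x03 = 24c126
  after D1: wrote 3B at 0x0c = 4a8ed6
  after D2: wrote 7B at 0x18 = 163616d75b709b
  after D3: wrote 7B at 0x0f = 709b3d9e191274
  after D4: wrote 8B at 0x1b = c1264a8ed624c126
  after D5: wrote 3B at 0x28 = 163616
query mem[0x05]=0x26, mem[0x10]=0x9b, mem[0x0f]=0x70, mem[0x1f]=0xd6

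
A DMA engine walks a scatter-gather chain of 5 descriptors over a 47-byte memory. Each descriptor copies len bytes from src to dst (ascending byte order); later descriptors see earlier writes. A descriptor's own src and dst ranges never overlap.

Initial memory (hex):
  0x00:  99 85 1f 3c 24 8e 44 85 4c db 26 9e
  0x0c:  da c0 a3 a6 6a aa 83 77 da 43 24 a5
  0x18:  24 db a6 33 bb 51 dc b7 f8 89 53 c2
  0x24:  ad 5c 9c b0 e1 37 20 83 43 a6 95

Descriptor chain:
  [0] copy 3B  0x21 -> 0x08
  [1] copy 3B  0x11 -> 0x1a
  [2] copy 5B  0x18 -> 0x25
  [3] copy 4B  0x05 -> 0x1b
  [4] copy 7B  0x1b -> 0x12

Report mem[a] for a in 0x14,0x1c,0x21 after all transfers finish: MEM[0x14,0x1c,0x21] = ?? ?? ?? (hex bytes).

#0 dst[0x08+3] := {0x89,0x53,0xc2}
#1 dst[0x1a+3] := {0xaa,0x83,0x77}
#2 dst[0x25+5] := {0x24,0xdb,0xaa,0x83,0x77}
#3 dst[0x1b+4] := {0x8e,0x44,0x85,0x89}
#4 dst[0x12+7] := {0x8e,0x44,0x85,0x89,0xb7,0xf8,0x89}
query mem[0x14]=0x85, mem[0x1c]=0x44, mem[0x21]=0x89

MEM[0x14,0x1c,0x21] = 85 44 89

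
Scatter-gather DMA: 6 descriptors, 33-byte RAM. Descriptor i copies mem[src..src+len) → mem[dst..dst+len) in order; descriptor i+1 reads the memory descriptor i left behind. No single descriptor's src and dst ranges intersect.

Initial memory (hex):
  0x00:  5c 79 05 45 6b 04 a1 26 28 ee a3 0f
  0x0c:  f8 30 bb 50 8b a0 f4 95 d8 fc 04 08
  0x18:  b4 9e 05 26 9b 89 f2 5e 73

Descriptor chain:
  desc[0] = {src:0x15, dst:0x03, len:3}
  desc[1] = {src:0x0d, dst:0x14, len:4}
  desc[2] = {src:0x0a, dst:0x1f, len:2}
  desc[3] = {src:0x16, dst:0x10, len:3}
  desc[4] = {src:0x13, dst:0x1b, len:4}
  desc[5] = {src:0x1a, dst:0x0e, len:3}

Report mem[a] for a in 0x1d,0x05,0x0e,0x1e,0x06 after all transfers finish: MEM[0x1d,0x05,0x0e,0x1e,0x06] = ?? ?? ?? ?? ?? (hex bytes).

MEM[0x1d,0x05,0x0e,0x1e,0x06] = bb 08 05 50 a1

[0] 0x15->0x03 len=3 : fc 04 08
[1] 0x0d->0x14 len=4 : 30 bb 50 8b
[2] 0x0a->0x1f len=2 : a3 0f
[3] 0x16->0x10 len=3 : 50 8b b4
[4] 0x13->0x1b len=4 : 95 30 bb 50
[5] 0x1a->0x0e len=3 : 05 95 30
query mem[0x1d]=0xbb, mem[0x05]=0x08, mem[0x0e]=0x05, mem[0x1e]=0x50, mem[0x06]=0xa1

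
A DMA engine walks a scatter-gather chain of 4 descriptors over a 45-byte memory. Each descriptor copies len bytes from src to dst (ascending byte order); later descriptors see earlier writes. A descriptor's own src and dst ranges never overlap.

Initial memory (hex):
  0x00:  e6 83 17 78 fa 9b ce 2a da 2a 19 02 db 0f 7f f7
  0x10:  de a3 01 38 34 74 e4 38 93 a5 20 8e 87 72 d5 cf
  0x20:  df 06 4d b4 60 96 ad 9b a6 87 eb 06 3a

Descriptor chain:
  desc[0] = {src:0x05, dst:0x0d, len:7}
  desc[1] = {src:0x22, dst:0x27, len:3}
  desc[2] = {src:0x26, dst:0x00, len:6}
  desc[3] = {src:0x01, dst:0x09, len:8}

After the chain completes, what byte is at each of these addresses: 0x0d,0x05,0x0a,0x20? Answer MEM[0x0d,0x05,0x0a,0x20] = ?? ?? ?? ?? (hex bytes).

D0: mem[0x0d..0x13] <- [9b ce 2a da 2a 19 02]
D1: mem[0x27..0x29] <- [4d b4 60]
D2: mem[0x00..0x05] <- [ad 4d b4 60 eb 06]
D3: mem[0x09..0x10] <- [4d b4 60 eb 06 ce 2a da]
query mem[0x0d]=0x06, mem[0x05]=0x06, mem[0x0a]=0xb4, mem[0x20]=0xdf

MEM[0x0d,0x05,0x0a,0x20] = 06 06 b4 df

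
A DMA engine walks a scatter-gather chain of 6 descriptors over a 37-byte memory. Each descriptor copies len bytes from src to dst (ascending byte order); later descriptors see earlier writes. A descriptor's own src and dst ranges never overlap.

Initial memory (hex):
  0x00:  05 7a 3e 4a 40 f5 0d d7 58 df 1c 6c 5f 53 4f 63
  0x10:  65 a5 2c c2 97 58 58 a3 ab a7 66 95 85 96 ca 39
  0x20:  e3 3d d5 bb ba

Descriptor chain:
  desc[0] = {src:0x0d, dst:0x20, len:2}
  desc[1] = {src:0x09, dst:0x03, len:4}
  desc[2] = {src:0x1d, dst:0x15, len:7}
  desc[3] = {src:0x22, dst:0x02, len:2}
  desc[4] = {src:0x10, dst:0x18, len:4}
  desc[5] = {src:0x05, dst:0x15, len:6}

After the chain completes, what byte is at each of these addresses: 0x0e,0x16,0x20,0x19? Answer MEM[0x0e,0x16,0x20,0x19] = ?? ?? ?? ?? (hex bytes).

[0] 0x0d->0x20 len=2 : 53 4f
[1] 0x09->0x03 len=4 : df 1c 6c 5f
[2] 0x1d->0x15 len=7 : 96 ca 39 53 4f d5 bb
[3] 0x22->0x02 len=2 : d5 bb
[4] 0x10->0x18 len=4 : 65 a5 2c c2
[5] 0x05->0x15 len=6 : 6c 5f d7 58 df 1c
query mem[0x0e]=0x4f, mem[0x16]=0x5f, mem[0x20]=0x53, mem[0x19]=0xdf

MEM[0x0e,0x16,0x20,0x19] = 4f 5f 53 df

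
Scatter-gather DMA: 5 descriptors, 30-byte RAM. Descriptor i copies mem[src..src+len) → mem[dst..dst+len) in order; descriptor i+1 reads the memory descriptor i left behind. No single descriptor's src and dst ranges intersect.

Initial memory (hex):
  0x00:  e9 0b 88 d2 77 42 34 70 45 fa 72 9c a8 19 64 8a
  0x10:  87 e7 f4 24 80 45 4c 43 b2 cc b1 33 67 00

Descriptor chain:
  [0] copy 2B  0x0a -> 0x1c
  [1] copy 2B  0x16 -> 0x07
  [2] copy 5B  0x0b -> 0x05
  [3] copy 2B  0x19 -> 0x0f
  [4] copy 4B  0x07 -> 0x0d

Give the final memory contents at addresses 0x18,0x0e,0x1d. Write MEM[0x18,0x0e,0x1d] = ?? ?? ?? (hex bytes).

MEM[0x18,0x0e,0x1d] = b2 64 9c

  after D0: wrote 2B at 0x1c = 729c
  after D1: wrote 2B at 0x07 = 4c43
  after D2: wrote 5B at 0x05 = 9ca819648a
  after D3: wrote 2B at 0x0f = ccb1
  after D4: wrote 4B at 0x0d = 19648a72
query mem[0x18]=0xb2, mem[0x0e]=0x64, mem[0x1d]=0x9c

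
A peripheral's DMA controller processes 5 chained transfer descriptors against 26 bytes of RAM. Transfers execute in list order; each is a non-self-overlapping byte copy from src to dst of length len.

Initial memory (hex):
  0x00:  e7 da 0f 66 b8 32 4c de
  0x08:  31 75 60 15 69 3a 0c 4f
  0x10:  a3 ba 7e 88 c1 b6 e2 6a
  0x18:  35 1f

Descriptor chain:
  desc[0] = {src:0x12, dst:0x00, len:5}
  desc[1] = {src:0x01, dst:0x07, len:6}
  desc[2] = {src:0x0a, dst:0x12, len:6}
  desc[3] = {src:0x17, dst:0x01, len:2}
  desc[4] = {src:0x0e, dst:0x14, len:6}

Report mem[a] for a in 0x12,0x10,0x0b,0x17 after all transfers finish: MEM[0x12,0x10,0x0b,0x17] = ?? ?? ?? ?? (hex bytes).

MEM[0x12,0x10,0x0b,0x17] = e2 a3 32 ba

#0 dst[0x00+5] := {0x7e,0x88,0xc1,0xb6,0xe2}
#1 dst[0x07+6] := {0x88,0xc1,0xb6,0xe2,0x32,0x4c}
#2 dst[0x12+6] := {0xe2,0x32,0x4c,0x3a,0x0c,0x4f}
#3 dst[0x01+2] := {0x4f,0x35}
#4 dst[0x14+6] := {0x0c,0x4f,0xa3,0xba,0xe2,0x32}
query mem[0x12]=0xe2, mem[0x10]=0xa3, mem[0x0b]=0x32, mem[0x17]=0xba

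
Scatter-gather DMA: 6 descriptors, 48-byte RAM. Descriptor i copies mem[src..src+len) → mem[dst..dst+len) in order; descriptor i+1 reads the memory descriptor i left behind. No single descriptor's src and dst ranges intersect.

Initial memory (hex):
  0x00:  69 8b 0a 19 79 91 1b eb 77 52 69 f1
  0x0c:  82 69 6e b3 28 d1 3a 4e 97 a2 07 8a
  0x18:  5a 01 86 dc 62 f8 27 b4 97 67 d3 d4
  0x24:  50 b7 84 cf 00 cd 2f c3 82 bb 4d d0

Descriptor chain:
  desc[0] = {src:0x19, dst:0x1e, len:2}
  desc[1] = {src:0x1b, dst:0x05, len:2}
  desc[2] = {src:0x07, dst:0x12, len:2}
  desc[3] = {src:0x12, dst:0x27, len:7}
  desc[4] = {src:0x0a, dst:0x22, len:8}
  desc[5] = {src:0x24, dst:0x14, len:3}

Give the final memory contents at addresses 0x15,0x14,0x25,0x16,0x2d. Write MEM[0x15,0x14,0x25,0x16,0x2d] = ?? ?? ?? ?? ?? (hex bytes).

[0] 0x19->0x1e len=2 : 01 86
[1] 0x1b->0x05 len=2 : dc 62
[2] 0x07->0x12 len=2 : eb 77
[3] 0x12->0x27 len=7 : eb 77 97 a2 07 8a 5a
[4] 0x0a->0x22 len=8 : 69 f1 82 69 6e b3 28 d1
[5] 0x24->0x14 len=3 : 82 69 6e
query mem[0x15]=0x69, mem[0x14]=0x82, mem[0x25]=0x69, mem[0x16]=0x6e, mem[0x2d]=0x5a

MEM[0x15,0x14,0x25,0x16,0x2d] = 69 82 69 6e 5a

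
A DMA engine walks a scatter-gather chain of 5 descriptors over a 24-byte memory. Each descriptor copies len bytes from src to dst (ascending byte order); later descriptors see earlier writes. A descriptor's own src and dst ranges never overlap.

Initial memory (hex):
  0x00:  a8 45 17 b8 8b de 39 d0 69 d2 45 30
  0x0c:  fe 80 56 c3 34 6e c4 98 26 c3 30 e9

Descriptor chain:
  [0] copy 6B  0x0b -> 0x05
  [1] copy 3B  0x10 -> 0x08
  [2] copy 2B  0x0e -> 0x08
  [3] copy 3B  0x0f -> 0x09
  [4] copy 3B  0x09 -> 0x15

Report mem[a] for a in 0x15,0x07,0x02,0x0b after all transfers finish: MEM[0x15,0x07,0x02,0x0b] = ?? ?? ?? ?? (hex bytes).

MEM[0x15,0x07,0x02,0x0b] = c3 80 17 6e

D0: mem[0x05..0x0a] <- [30 fe 80 56 c3 34]
D1: mem[0x08..0x0a] <- [34 6e c4]
D2: mem[0x08..0x09] <- [56 c3]
D3: mem[0x09..0x0b] <- [c3 34 6e]
D4: mem[0x15..0x17] <- [c3 34 6e]
query mem[0x15]=0xc3, mem[0x07]=0x80, mem[0x02]=0x17, mem[0x0b]=0x6e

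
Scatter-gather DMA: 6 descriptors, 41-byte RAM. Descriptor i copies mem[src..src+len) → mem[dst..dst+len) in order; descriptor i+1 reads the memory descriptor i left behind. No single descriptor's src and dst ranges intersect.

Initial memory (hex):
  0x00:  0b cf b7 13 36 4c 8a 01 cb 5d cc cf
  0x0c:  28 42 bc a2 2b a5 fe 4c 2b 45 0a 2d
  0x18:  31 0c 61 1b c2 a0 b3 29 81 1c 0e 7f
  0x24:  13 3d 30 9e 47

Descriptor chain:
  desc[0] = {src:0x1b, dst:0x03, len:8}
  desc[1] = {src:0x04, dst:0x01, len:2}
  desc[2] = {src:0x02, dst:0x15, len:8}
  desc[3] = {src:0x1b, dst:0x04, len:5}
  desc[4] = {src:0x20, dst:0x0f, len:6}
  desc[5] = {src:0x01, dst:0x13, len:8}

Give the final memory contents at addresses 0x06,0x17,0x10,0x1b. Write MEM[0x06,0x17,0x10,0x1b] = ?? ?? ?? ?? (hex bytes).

MEM[0x06,0x17,0x10,0x1b] = a0 1c 1c 81

[0] 0x1b->0x03 len=8 : 1b c2 a0 b3 29 81 1c 0e
[1] 0x04->0x01 len=2 : c2 a0
[2] 0x02->0x15 len=8 : a0 1b c2 a0 b3 29 81 1c
[3] 0x1b->0x04 len=5 : 81 1c a0 b3 29
[4] 0x20->0x0f len=6 : 81 1c 0e 7f 13 3d
[5] 0x01->0x13 len=8 : c2 a0 1b 81 1c a0 b3 29
query mem[0x06]=0xa0, mem[0x17]=0x1c, mem[0x10]=0x1c, mem[0x1b]=0x81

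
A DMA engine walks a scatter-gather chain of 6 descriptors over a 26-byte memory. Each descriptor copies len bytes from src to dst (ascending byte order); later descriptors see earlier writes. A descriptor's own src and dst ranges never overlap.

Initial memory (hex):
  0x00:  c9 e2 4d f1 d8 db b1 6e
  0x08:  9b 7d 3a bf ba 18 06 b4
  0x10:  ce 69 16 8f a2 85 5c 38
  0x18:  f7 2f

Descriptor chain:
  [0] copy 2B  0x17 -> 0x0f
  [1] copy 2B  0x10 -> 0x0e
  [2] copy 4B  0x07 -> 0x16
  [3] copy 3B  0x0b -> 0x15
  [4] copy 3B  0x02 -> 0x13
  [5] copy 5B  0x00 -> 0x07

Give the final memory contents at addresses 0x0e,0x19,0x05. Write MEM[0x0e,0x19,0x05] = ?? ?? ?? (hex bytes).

MEM[0x0e,0x19,0x05] = f7 3a db

#0 dst[0x0f+2] := {0x38,0xf7}
#1 dst[0x0e+2] := {0xf7,0x69}
#2 dst[0x16+4] := {0x6e,0x9b,0x7d,0x3a}
#3 dst[0x15+3] := {0xbf,0xba,0x18}
#4 dst[0x13+3] := {0x4d,0xf1,0xd8}
#5 dst[0x07+5] := {0xc9,0xe2,0x4d,0xf1,0xd8}
query mem[0x0e]=0xf7, mem[0x19]=0x3a, mem[0x05]=0xdb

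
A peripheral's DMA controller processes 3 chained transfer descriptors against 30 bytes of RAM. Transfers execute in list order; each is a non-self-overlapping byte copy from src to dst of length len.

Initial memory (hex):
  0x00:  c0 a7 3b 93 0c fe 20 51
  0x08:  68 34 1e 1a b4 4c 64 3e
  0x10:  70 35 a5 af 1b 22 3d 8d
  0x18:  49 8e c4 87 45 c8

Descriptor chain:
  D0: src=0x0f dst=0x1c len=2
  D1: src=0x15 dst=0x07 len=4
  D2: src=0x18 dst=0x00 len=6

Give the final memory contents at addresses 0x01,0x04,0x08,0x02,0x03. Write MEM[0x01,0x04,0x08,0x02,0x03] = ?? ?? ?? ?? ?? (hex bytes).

#0 dst[0x1c+2] := {0x3e,0x70}
#1 dst[0x07+4] := {0x22,0x3d,0x8d,0x49}
#2 dst[0x00+6] := {0x49,0x8e,0xc4,0x87,0x3e,0x70}
query mem[0x01]=0x8e, mem[0x04]=0x3e, mem[0x08]=0x3d, mem[0x02]=0xc4, mem[0x03]=0x87

MEM[0x01,0x04,0x08,0x02,0x03] = 8e 3e 3d c4 87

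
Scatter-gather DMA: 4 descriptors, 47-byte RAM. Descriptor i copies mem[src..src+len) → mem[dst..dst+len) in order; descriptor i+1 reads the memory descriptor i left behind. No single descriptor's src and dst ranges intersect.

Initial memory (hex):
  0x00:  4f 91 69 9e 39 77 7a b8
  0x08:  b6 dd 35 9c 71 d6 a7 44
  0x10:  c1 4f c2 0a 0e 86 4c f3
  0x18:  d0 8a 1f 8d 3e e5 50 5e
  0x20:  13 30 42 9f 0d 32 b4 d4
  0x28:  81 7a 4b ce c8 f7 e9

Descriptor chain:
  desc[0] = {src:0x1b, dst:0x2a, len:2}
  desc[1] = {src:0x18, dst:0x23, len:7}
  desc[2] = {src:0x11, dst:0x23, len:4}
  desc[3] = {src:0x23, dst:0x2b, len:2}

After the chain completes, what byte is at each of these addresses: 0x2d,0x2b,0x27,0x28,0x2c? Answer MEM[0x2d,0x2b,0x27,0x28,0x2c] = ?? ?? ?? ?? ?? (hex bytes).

MEM[0x2d,0x2b,0x27,0x28,0x2c] = f7 4f 3e e5 c2

D0: mem[0x2a..0x2b] <- [8d 3e]
D1: mem[0x23..0x29] <- [d0 8a 1f 8d 3e e5 50]
D2: mem[0x23..0x26] <- [4f c2 0a 0e]
D3: mem[0x2b..0x2c] <- [4f c2]
query mem[0x2d]=0xf7, mem[0x2b]=0x4f, mem[0x27]=0x3e, mem[0x28]=0xe5, mem[0x2c]=0xc2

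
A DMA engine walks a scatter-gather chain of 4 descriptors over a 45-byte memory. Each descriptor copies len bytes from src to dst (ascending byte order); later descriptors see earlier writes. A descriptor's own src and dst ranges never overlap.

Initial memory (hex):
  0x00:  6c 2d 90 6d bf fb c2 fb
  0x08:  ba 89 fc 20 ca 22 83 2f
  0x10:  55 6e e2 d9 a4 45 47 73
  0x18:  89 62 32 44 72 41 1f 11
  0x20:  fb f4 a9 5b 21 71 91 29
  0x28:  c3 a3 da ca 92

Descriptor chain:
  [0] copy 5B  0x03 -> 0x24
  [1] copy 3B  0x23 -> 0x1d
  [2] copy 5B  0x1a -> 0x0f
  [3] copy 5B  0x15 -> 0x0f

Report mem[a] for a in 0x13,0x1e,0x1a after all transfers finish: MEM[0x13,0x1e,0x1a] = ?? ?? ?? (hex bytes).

#0 dst[0x24+5] := {0x6d,0xbf,0xfb,0xc2,0xfb}
#1 dst[0x1d+3] := {0x5b,0x6d,0xbf}
#2 dst[0x0f+5] := {0x32,0x44,0x72,0x5b,0x6d}
#3 dst[0x0f+5] := {0x45,0x47,0x73,0x89,0x62}
query mem[0x13]=0x62, mem[0x1e]=0x6d, mem[0x1a]=0x32

MEM[0x13,0x1e,0x1a] = 62 6d 32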